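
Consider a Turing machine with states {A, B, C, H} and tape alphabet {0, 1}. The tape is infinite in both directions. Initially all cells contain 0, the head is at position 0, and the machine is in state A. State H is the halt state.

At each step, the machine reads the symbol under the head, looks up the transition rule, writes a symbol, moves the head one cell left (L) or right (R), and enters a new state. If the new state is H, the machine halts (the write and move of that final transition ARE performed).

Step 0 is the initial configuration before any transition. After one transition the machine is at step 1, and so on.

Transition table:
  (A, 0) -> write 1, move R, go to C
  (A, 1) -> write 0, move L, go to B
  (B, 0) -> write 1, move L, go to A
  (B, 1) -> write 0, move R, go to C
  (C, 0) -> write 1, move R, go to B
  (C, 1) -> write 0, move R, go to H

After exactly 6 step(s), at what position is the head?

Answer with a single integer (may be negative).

Step 1: in state A at pos 0, read 0 -> (A,0)->write 1,move R,goto C. Now: state=C, head=1, tape[-1..2]=0100 (head:   ^)
Step 2: in state C at pos 1, read 0 -> (C,0)->write 1,move R,goto B. Now: state=B, head=2, tape[-1..3]=01100 (head:    ^)
Step 3: in state B at pos 2, read 0 -> (B,0)->write 1,move L,goto A. Now: state=A, head=1, tape[-1..3]=01110 (head:   ^)
Step 4: in state A at pos 1, read 1 -> (A,1)->write 0,move L,goto B. Now: state=B, head=0, tape[-1..3]=01010 (head:  ^)
Step 5: in state B at pos 0, read 1 -> (B,1)->write 0,move R,goto C. Now: state=C, head=1, tape[-1..3]=00010 (head:   ^)
Step 6: in state C at pos 1, read 0 -> (C,0)->write 1,move R,goto B. Now: state=B, head=2, tape[-1..3]=00110 (head:    ^)

Answer: 2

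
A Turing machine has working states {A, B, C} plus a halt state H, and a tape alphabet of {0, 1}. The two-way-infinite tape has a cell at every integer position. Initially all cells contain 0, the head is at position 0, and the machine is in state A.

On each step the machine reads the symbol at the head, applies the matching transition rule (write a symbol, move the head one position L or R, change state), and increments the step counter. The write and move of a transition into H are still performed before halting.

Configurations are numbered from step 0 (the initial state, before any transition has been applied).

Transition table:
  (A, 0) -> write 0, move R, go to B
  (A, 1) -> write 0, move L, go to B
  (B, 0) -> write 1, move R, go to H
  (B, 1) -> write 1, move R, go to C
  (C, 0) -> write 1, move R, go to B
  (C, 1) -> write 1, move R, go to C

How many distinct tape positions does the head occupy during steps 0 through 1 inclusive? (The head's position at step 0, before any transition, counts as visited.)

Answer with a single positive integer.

Step 1: in state A at pos 0, read 0 -> (A,0)->write 0,move R,goto B. Now: state=B, head=1, tape[-1..2]=0000 (head:   ^)
Head positions at steps 0..1: starting at 0, distinct positions visited = {0, 1} -> 2 position(s)

Answer: 2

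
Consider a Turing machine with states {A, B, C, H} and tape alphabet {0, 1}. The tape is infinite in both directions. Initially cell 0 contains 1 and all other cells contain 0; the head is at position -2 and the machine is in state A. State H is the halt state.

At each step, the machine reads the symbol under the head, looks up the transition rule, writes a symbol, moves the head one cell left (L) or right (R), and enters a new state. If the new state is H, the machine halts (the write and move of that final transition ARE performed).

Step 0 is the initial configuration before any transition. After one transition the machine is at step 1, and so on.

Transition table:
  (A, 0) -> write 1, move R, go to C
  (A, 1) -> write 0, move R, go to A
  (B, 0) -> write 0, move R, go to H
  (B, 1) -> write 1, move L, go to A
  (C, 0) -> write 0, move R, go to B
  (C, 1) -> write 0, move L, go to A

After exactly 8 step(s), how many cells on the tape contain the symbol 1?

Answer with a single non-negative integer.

Step 1: in state A at pos -2, read 0 -> (A,0)->write 1,move R,goto C. Now: state=C, head=-1, tape[-3..1]=01010 (head:   ^)
Step 2: in state C at pos -1, read 0 -> (C,0)->write 0,move R,goto B. Now: state=B, head=0, tape[-3..1]=01010 (head:    ^)
Step 3: in state B at pos 0, read 1 -> (B,1)->write 1,move L,goto A. Now: state=A, head=-1, tape[-3..1]=01010 (head:   ^)
Step 4: in state A at pos -1, read 0 -> (A,0)->write 1,move R,goto C. Now: state=C, head=0, tape[-3..1]=01110 (head:    ^)
Step 5: in state C at pos 0, read 1 -> (C,1)->write 0,move L,goto A. Now: state=A, head=-1, tape[-3..1]=01100 (head:   ^)
Step 6: in state A at pos -1, read 1 -> (A,1)->write 0,move R,goto A. Now: state=A, head=0, tape[-3..1]=01000 (head:    ^)
Step 7: in state A at pos 0, read 0 -> (A,0)->write 1,move R,goto C. Now: state=C, head=1, tape[-3..2]=010100 (head:     ^)
Step 8: in state C at pos 1, read 0 -> (C,0)->write 0,move R,goto B. Now: state=B, head=2, tape[-3..3]=0101000 (head:      ^)
Cells containing 1 after step 8: {-2, 0} -> 2 cell(s)

Answer: 2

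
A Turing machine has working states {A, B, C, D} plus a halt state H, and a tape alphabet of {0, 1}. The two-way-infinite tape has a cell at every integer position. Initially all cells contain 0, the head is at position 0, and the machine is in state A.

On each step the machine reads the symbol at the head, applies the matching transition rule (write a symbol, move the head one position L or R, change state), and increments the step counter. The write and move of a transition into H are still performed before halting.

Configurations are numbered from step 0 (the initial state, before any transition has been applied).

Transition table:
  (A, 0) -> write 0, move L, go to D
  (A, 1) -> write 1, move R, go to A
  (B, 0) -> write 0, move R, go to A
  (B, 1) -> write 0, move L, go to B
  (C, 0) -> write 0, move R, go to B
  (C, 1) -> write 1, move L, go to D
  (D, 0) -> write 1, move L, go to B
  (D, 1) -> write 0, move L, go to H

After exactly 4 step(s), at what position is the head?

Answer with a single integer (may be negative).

Step 1: in state A at pos 0, read 0 -> (A,0)->write 0,move L,goto D. Now: state=D, head=-1, tape[-2..1]=0000 (head:  ^)
Step 2: in state D at pos -1, read 0 -> (D,0)->write 1,move L,goto B. Now: state=B, head=-2, tape[-3..1]=00100 (head:  ^)
Step 3: in state B at pos -2, read 0 -> (B,0)->write 0,move R,goto A. Now: state=A, head=-1, tape[-3..1]=00100 (head:   ^)
Step 4: in state A at pos -1, read 1 -> (A,1)->write 1,move R,goto A. Now: state=A, head=0, tape[-3..1]=00100 (head:    ^)

Answer: 0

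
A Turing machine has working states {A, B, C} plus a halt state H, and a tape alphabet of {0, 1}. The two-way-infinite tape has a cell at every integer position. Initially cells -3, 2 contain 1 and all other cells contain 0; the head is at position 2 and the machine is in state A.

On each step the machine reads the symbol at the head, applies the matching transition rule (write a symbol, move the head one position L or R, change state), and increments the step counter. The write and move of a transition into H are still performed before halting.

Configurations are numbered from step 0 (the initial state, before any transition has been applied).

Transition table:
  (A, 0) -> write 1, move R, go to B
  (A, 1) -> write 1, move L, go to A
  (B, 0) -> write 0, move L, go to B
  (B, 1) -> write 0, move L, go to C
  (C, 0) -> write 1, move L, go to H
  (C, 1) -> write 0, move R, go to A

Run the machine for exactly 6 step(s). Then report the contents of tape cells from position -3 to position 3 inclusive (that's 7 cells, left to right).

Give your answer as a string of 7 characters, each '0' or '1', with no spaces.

Answer: 1000010

Derivation:
Step 1: in state A at pos 2, read 1 -> (A,1)->write 1,move L,goto A. Now: state=A, head=1, tape[-4..3]=01000010 (head:      ^)
Step 2: in state A at pos 1, read 0 -> (A,0)->write 1,move R,goto B. Now: state=B, head=2, tape[-4..3]=01000110 (head:       ^)
Step 3: in state B at pos 2, read 1 -> (B,1)->write 0,move L,goto C. Now: state=C, head=1, tape[-4..3]=01000100 (head:      ^)
Step 4: in state C at pos 1, read 1 -> (C,1)->write 0,move R,goto A. Now: state=A, head=2, tape[-4..3]=01000000 (head:       ^)
Step 5: in state A at pos 2, read 0 -> (A,0)->write 1,move R,goto B. Now: state=B, head=3, tape[-4..4]=010000100 (head:        ^)
Step 6: in state B at pos 3, read 0 -> (B,0)->write 0,move L,goto B. Now: state=B, head=2, tape[-4..4]=010000100 (head:       ^)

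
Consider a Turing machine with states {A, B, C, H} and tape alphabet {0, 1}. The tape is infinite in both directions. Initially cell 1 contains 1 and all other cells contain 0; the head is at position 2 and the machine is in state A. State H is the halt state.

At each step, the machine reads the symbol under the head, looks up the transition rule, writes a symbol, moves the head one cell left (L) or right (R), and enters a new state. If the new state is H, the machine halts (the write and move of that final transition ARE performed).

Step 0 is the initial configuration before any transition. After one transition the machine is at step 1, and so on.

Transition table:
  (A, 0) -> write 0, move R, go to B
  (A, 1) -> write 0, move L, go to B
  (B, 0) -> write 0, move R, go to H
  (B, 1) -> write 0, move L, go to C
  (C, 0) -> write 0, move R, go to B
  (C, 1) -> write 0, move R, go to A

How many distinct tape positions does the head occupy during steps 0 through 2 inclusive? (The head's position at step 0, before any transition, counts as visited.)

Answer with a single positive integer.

Answer: 3

Derivation:
Step 1: in state A at pos 2, read 0 -> (A,0)->write 0,move R,goto B. Now: state=B, head=3, tape[0..4]=01000 (head:    ^)
Step 2: in state B at pos 3, read 0 -> (B,0)->write 0,move R,goto H. Now: state=H, head=4, tape[0..5]=010000 (head:     ^)
Head positions at steps 0..2: starting at 2, distinct positions visited = {2, 3, 4} -> 3 position(s)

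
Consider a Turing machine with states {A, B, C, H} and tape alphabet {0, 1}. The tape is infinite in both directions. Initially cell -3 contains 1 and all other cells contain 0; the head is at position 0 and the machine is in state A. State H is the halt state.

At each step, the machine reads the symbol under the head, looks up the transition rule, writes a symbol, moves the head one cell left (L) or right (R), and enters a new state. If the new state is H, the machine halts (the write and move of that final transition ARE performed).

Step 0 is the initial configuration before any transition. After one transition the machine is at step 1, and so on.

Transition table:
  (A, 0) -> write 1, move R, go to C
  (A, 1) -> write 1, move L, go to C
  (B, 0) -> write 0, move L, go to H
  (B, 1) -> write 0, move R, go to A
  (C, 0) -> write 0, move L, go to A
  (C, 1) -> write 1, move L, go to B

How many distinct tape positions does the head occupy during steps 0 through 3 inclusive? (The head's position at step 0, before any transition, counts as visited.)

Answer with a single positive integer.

Step 1: in state A at pos 0, read 0 -> (A,0)->write 1,move R,goto C. Now: state=C, head=1, tape[-4..2]=0100100 (head:      ^)
Step 2: in state C at pos 1, read 0 -> (C,0)->write 0,move L,goto A. Now: state=A, head=0, tape[-4..2]=0100100 (head:     ^)
Step 3: in state A at pos 0, read 1 -> (A,1)->write 1,move L,goto C. Now: state=C, head=-1, tape[-4..2]=0100100 (head:    ^)
Head positions at steps 0..3: starting at 0, distinct positions visited = {-1, 0, 1} -> 3 position(s)

Answer: 3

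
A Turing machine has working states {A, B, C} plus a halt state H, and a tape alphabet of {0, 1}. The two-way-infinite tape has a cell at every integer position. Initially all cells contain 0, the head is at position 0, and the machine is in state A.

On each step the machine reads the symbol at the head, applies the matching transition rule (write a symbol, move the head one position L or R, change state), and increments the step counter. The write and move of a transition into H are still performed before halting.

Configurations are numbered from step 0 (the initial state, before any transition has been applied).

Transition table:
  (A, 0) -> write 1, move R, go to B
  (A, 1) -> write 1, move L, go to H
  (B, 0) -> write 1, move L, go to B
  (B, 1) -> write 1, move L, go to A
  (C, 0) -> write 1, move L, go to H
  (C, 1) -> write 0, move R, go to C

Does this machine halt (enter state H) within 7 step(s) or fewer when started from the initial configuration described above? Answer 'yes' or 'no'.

Step 1: in state A at pos 0, read 0 -> (A,0)->write 1,move R,goto B. Now: state=B, head=1, tape[-1..2]=0100 (head:   ^)
Step 2: in state B at pos 1, read 0 -> (B,0)->write 1,move L,goto B. Now: state=B, head=0, tape[-1..2]=0110 (head:  ^)
Step 3: in state B at pos 0, read 1 -> (B,1)->write 1,move L,goto A. Now: state=A, head=-1, tape[-2..2]=00110 (head:  ^)
Step 4: in state A at pos -1, read 0 -> (A,0)->write 1,move R,goto B. Now: state=B, head=0, tape[-2..2]=01110 (head:   ^)
Step 5: in state B at pos 0, read 1 -> (B,1)->write 1,move L,goto A. Now: state=A, head=-1, tape[-2..2]=01110 (head:  ^)
Step 6: in state A at pos -1, read 1 -> (A,1)->write 1,move L,goto H. Now: state=H, head=-2, tape[-3..2]=001110 (head:  ^)
State H reached at step 6; 6 <= 7 -> yes

Answer: yes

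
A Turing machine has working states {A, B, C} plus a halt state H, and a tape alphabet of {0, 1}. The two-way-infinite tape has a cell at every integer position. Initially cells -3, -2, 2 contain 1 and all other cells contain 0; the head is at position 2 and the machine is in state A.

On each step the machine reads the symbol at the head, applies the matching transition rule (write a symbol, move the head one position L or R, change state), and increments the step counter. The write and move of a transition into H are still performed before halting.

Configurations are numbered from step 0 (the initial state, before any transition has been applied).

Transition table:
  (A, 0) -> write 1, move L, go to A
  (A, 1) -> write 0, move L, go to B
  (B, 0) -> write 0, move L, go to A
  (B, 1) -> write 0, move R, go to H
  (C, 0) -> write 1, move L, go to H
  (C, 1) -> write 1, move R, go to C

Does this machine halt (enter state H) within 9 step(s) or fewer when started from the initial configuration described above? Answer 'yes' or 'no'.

Step 1: in state A at pos 2, read 1 -> (A,1)->write 0,move L,goto B. Now: state=B, head=1, tape[-4..3]=01100000 (head:      ^)
Step 2: in state B at pos 1, read 0 -> (B,0)->write 0,move L,goto A. Now: state=A, head=0, tape[-4..3]=01100000 (head:     ^)
Step 3: in state A at pos 0, read 0 -> (A,0)->write 1,move L,goto A. Now: state=A, head=-1, tape[-4..3]=01101000 (head:    ^)
Step 4: in state A at pos -1, read 0 -> (A,0)->write 1,move L,goto A. Now: state=A, head=-2, tape[-4..3]=01111000 (head:   ^)
Step 5: in state A at pos -2, read 1 -> (A,1)->write 0,move L,goto B. Now: state=B, head=-3, tape[-4..3]=01011000 (head:  ^)
Step 6: in state B at pos -3, read 1 -> (B,1)->write 0,move R,goto H. Now: state=H, head=-2, tape[-4..3]=00011000 (head:   ^)
State H reached at step 6; 6 <= 9 -> yes

Answer: yes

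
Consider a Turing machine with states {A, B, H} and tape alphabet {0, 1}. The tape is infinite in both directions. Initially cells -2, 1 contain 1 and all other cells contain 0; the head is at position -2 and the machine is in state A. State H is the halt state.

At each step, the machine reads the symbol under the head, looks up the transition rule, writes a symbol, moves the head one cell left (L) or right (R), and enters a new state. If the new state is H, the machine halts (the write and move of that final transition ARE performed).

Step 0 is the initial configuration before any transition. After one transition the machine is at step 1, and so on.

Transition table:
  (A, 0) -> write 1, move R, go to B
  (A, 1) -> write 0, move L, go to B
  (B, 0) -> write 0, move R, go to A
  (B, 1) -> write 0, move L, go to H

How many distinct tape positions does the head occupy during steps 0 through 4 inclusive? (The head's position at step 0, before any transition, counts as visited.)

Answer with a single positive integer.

Step 1: in state A at pos -2, read 1 -> (A,1)->write 0,move L,goto B. Now: state=B, head=-3, tape[-4..2]=0000010 (head:  ^)
Step 2: in state B at pos -3, read 0 -> (B,0)->write 0,move R,goto A. Now: state=A, head=-2, tape[-4..2]=0000010 (head:   ^)
Step 3: in state A at pos -2, read 0 -> (A,0)->write 1,move R,goto B. Now: state=B, head=-1, tape[-4..2]=0010010 (head:    ^)
Step 4: in state B at pos -1, read 0 -> (B,0)->write 0,move R,goto A. Now: state=A, head=0, tape[-4..2]=0010010 (head:     ^)
Head positions at steps 0..4: starting at -2, distinct positions visited = {-3, -2, -1, 0} -> 4 position(s)

Answer: 4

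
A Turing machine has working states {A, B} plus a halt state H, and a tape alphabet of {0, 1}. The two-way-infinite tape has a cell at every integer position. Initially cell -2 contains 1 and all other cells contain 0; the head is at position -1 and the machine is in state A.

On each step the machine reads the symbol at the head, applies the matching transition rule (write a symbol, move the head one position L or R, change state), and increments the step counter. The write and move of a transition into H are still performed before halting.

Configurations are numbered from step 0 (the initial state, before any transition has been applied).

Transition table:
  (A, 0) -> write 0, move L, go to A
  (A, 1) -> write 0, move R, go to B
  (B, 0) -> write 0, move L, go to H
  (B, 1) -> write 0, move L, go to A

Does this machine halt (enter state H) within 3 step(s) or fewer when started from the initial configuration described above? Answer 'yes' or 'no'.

Answer: yes

Derivation:
Step 1: in state A at pos -1, read 0 -> (A,0)->write 0,move L,goto A. Now: state=A, head=-2, tape[-3..0]=0100 (head:  ^)
Step 2: in state A at pos -2, read 1 -> (A,1)->write 0,move R,goto B. Now: state=B, head=-1, tape[-3..0]=0000 (head:   ^)
Step 3: in state B at pos -1, read 0 -> (B,0)->write 0,move L,goto H. Now: state=H, head=-2, tape[-3..0]=0000 (head:  ^)
State H reached at step 3; 3 <= 3 -> yes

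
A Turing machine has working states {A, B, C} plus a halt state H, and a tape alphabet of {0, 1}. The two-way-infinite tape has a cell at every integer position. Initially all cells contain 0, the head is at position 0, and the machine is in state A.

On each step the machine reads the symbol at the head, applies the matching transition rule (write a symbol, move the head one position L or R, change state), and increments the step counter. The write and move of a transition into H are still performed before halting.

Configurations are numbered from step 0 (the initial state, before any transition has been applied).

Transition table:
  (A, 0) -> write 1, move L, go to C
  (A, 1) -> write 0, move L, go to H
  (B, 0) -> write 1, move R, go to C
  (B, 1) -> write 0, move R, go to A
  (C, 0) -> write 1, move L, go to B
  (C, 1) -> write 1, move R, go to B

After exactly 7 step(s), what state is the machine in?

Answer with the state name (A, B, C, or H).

Answer: B

Derivation:
Step 1: in state A at pos 0, read 0 -> (A,0)->write 1,move L,goto C. Now: state=C, head=-1, tape[-2..1]=0010 (head:  ^)
Step 2: in state C at pos -1, read 0 -> (C,0)->write 1,move L,goto B. Now: state=B, head=-2, tape[-3..1]=00110 (head:  ^)
Step 3: in state B at pos -2, read 0 -> (B,0)->write 1,move R,goto C. Now: state=C, head=-1, tape[-3..1]=01110 (head:   ^)
Step 4: in state C at pos -1, read 1 -> (C,1)->write 1,move R,goto B. Now: state=B, head=0, tape[-3..1]=01110 (head:    ^)
Step 5: in state B at pos 0, read 1 -> (B,1)->write 0,move R,goto A. Now: state=A, head=1, tape[-3..2]=011000 (head:     ^)
Step 6: in state A at pos 1, read 0 -> (A,0)->write 1,move L,goto C. Now: state=C, head=0, tape[-3..2]=011010 (head:    ^)
Step 7: in state C at pos 0, read 0 -> (C,0)->write 1,move L,goto B. Now: state=B, head=-1, tape[-3..2]=011110 (head:   ^)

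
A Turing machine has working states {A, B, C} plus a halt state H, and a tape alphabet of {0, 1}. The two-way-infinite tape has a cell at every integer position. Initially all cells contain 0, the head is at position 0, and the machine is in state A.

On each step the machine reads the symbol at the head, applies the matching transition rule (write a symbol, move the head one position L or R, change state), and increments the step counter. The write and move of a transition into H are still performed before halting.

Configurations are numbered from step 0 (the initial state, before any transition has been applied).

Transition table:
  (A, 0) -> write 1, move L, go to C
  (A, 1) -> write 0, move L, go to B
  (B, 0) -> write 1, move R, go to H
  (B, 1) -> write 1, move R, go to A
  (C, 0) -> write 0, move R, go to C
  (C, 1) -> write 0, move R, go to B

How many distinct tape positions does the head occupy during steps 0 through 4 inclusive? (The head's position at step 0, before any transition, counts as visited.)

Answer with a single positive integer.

Step 1: in state A at pos 0, read 0 -> (A,0)->write 1,move L,goto C. Now: state=C, head=-1, tape[-2..1]=0010 (head:  ^)
Step 2: in state C at pos -1, read 0 -> (C,0)->write 0,move R,goto C. Now: state=C, head=0, tape[-2..1]=0010 (head:   ^)
Step 3: in state C at pos 0, read 1 -> (C,1)->write 0,move R,goto B. Now: state=B, head=1, tape[-2..2]=00000 (head:    ^)
Step 4: in state B at pos 1, read 0 -> (B,0)->write 1,move R,goto H. Now: state=H, head=2, tape[-2..3]=000100 (head:     ^)
Head positions at steps 0..4: starting at 0, distinct positions visited = {-1, 0, 1, 2} -> 4 position(s)

Answer: 4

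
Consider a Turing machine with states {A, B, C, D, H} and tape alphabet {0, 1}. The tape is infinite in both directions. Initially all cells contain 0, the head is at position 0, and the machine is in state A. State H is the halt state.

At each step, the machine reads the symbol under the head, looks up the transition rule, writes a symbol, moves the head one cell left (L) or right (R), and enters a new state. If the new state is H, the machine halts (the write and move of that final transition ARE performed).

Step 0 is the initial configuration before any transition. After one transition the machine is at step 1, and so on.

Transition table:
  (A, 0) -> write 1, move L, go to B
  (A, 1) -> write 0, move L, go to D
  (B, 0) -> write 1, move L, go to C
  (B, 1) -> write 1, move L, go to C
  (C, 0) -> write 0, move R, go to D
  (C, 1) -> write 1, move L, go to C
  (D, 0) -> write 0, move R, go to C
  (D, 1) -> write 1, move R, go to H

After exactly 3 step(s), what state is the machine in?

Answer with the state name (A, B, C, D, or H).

Step 1: in state A at pos 0, read 0 -> (A,0)->write 1,move L,goto B. Now: state=B, head=-1, tape[-2..1]=0010 (head:  ^)
Step 2: in state B at pos -1, read 0 -> (B,0)->write 1,move L,goto C. Now: state=C, head=-2, tape[-3..1]=00110 (head:  ^)
Step 3: in state C at pos -2, read 0 -> (C,0)->write 0,move R,goto D. Now: state=D, head=-1, tape[-3..1]=00110 (head:   ^)

Answer: D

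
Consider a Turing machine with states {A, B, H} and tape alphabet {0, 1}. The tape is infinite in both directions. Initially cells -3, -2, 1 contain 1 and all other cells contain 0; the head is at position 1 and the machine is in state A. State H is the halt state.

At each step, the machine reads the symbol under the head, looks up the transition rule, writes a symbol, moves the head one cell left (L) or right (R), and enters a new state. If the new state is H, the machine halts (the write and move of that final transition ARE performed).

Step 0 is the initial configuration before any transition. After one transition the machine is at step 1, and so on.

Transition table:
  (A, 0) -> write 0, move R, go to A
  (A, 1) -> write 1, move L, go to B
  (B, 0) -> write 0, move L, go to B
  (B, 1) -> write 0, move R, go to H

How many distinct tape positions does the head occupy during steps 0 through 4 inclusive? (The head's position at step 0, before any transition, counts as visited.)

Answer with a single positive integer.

Answer: 4

Derivation:
Step 1: in state A at pos 1, read 1 -> (A,1)->write 1,move L,goto B. Now: state=B, head=0, tape[-4..2]=0110010 (head:     ^)
Step 2: in state B at pos 0, read 0 -> (B,0)->write 0,move L,goto B. Now: state=B, head=-1, tape[-4..2]=0110010 (head:    ^)
Step 3: in state B at pos -1, read 0 -> (B,0)->write 0,move L,goto B. Now: state=B, head=-2, tape[-4..2]=0110010 (head:   ^)
Step 4: in state B at pos -2, read 1 -> (B,1)->write 0,move R,goto H. Now: state=H, head=-1, tape[-4..2]=0100010 (head:    ^)
Head positions at steps 0..4: starting at 1, distinct positions visited = {-2, -1, 0, 1} -> 4 position(s)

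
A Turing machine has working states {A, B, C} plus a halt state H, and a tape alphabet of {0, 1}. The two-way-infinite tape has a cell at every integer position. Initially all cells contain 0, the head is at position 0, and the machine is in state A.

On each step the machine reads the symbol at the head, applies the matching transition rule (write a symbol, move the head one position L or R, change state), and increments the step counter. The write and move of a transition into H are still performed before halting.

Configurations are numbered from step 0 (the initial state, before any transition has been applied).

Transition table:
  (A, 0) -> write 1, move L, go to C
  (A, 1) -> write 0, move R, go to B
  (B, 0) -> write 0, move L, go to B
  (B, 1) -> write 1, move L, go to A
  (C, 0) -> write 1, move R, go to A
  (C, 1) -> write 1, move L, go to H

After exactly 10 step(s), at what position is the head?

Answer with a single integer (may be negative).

Answer: -2

Derivation:
Step 1: in state A at pos 0, read 0 -> (A,0)->write 1,move L,goto C. Now: state=C, head=-1, tape[-2..1]=0010 (head:  ^)
Step 2: in state C at pos -1, read 0 -> (C,0)->write 1,move R,goto A. Now: state=A, head=0, tape[-2..1]=0110 (head:   ^)
Step 3: in state A at pos 0, read 1 -> (A,1)->write 0,move R,goto B. Now: state=B, head=1, tape[-2..2]=01000 (head:    ^)
Step 4: in state B at pos 1, read 0 -> (B,0)->write 0,move L,goto B. Now: state=B, head=0, tape[-2..2]=01000 (head:   ^)
Step 5: in state B at pos 0, read 0 -> (B,0)->write 0,move L,goto B. Now: state=B, head=-1, tape[-2..2]=01000 (head:  ^)
Step 6: in state B at pos -1, read 1 -> (B,1)->write 1,move L,goto A. Now: state=A, head=-2, tape[-3..2]=001000 (head:  ^)
Step 7: in state A at pos -2, read 0 -> (A,0)->write 1,move L,goto C. Now: state=C, head=-3, tape[-4..2]=0011000 (head:  ^)
Step 8: in state C at pos -3, read 0 -> (C,0)->write 1,move R,goto A. Now: state=A, head=-2, tape[-4..2]=0111000 (head:   ^)
Step 9: in state A at pos -2, read 1 -> (A,1)->write 0,move R,goto B. Now: state=B, head=-1, tape[-4..2]=0101000 (head:    ^)
Step 10: in state B at pos -1, read 1 -> (B,1)->write 1,move L,goto A. Now: state=A, head=-2, tape[-4..2]=0101000 (head:   ^)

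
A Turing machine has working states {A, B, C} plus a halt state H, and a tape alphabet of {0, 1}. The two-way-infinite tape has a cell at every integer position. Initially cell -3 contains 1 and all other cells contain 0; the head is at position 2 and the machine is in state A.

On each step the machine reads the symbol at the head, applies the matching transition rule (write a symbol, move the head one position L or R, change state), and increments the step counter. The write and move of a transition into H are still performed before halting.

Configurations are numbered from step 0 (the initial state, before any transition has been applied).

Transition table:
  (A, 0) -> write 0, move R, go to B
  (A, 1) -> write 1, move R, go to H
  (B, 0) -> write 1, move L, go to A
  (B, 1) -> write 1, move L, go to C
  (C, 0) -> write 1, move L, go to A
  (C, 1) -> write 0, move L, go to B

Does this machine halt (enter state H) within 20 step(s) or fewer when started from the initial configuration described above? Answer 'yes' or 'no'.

Answer: yes

Derivation:
Step 1: in state A at pos 2, read 0 -> (A,0)->write 0,move R,goto B. Now: state=B, head=3, tape[-4..4]=010000000 (head:        ^)
Step 2: in state B at pos 3, read 0 -> (B,0)->write 1,move L,goto A. Now: state=A, head=2, tape[-4..4]=010000010 (head:       ^)
Step 3: in state A at pos 2, read 0 -> (A,0)->write 0,move R,goto B. Now: state=B, head=3, tape[-4..4]=010000010 (head:        ^)
Step 4: in state B at pos 3, read 1 -> (B,1)->write 1,move L,goto C. Now: state=C, head=2, tape[-4..4]=010000010 (head:       ^)
Step 5: in state C at pos 2, read 0 -> (C,0)->write 1,move L,goto A. Now: state=A, head=1, tape[-4..4]=010000110 (head:      ^)
Step 6: in state A at pos 1, read 0 -> (A,0)->write 0,move R,goto B. Now: state=B, head=2, tape[-4..4]=010000110 (head:       ^)
Step 7: in state B at pos 2, read 1 -> (B,1)->write 1,move L,goto C. Now: state=C, head=1, tape[-4..4]=010000110 (head:      ^)
Step 8: in state C at pos 1, read 0 -> (C,0)->write 1,move L,goto A. Now: state=A, head=0, tape[-4..4]=010001110 (head:     ^)
Step 9: in state A at pos 0, read 0 -> (A,0)->write 0,move R,goto B. Now: state=B, head=1, tape[-4..4]=010001110 (head:      ^)
Step 10: in state B at pos 1, read 1 -> (B,1)->write 1,move L,goto C. Now: state=C, head=0, tape[-4..4]=010001110 (head:     ^)
Step 11: in state C at pos 0, read 0 -> (C,0)->write 1,move L,goto A. Now: state=A, head=-1, tape[-4..4]=010011110 (head:    ^)
Step 12: in state A at pos -1, read 0 -> (A,0)->write 0,move R,goto B. Now: state=B, head=0, tape[-4..4]=010011110 (head:     ^)
Step 13: in state B at pos 0, read 1 -> (B,1)->write 1,move L,goto C. Now: state=C, head=-1, tape[-4..4]=010011110 (head:    ^)
Step 14: in state C at pos -1, read 0 -> (C,0)->write 1,move L,goto A. Now: state=A, head=-2, tape[-4..4]=010111110 (head:   ^)
Step 15: in state A at pos -2, read 0 -> (A,0)->write 0,move R,goto B. Now: state=B, head=-1, tape[-4..4]=010111110 (head:    ^)
Step 16: in state B at pos -1, read 1 -> (B,1)->write 1,move L,goto C. Now: state=C, head=-2, tape[-4..4]=010111110 (head:   ^)
Step 17: in state C at pos -2, read 0 -> (C,0)->write 1,move L,goto A. Now: state=A, head=-3, tape[-4..4]=011111110 (head:  ^)
Step 18: in state A at pos -3, read 1 -> (A,1)->write 1,move R,goto H. Now: state=H, head=-2, tape[-4..4]=011111110 (head:   ^)
State H reached at step 18; 18 <= 20 -> yes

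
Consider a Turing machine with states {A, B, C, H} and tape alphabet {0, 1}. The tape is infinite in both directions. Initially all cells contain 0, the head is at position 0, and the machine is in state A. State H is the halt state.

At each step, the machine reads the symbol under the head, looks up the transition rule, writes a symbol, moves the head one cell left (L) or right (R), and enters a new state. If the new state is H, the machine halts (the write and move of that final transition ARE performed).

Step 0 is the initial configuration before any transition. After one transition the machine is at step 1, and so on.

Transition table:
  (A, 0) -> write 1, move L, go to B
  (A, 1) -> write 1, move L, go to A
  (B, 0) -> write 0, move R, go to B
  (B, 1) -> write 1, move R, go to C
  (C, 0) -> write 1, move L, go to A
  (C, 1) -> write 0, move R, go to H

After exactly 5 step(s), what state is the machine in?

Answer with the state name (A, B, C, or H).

Step 1: in state A at pos 0, read 0 -> (A,0)->write 1,move L,goto B. Now: state=B, head=-1, tape[-2..1]=0010 (head:  ^)
Step 2: in state B at pos -1, read 0 -> (B,0)->write 0,move R,goto B. Now: state=B, head=0, tape[-2..1]=0010 (head:   ^)
Step 3: in state B at pos 0, read 1 -> (B,1)->write 1,move R,goto C. Now: state=C, head=1, tape[-2..2]=00100 (head:    ^)
Step 4: in state C at pos 1, read 0 -> (C,0)->write 1,move L,goto A. Now: state=A, head=0, tape[-2..2]=00110 (head:   ^)
Step 5: in state A at pos 0, read 1 -> (A,1)->write 1,move L,goto A. Now: state=A, head=-1, tape[-2..2]=00110 (head:  ^)

Answer: A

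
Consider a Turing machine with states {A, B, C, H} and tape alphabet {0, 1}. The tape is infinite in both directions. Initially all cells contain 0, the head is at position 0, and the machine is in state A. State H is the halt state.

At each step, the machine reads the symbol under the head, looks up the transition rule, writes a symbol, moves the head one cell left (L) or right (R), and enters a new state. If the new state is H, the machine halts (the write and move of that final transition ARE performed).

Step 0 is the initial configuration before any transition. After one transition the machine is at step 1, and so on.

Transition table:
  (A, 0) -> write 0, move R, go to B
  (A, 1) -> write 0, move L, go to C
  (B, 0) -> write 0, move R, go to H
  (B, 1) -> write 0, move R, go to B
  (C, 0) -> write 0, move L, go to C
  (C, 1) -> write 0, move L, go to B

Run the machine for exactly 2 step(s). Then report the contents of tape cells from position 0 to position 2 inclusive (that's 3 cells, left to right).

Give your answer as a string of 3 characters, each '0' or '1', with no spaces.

Step 1: in state A at pos 0, read 0 -> (A,0)->write 0,move R,goto B. Now: state=B, head=1, tape[-1..2]=0000 (head:   ^)
Step 2: in state B at pos 1, read 0 -> (B,0)->write 0,move R,goto H. Now: state=H, head=2, tape[-1..3]=00000 (head:    ^)

Answer: 000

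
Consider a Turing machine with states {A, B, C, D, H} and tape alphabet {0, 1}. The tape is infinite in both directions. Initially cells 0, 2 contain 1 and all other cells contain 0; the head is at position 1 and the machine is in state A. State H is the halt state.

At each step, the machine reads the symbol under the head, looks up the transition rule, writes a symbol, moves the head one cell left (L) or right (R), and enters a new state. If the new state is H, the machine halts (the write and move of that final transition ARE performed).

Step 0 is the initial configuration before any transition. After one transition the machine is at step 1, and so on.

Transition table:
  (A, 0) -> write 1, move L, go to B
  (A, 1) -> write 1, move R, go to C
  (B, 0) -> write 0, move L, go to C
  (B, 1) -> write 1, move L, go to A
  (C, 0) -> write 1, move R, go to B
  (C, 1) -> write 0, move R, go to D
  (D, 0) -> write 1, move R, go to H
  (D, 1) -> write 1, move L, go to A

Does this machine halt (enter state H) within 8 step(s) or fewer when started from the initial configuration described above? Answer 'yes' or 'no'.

Answer: yes

Derivation:
Step 1: in state A at pos 1, read 0 -> (A,0)->write 1,move L,goto B. Now: state=B, head=0, tape[-1..3]=01110 (head:  ^)
Step 2: in state B at pos 0, read 1 -> (B,1)->write 1,move L,goto A. Now: state=A, head=-1, tape[-2..3]=001110 (head:  ^)
Step 3: in state A at pos -1, read 0 -> (A,0)->write 1,move L,goto B. Now: state=B, head=-2, tape[-3..3]=0011110 (head:  ^)
Step 4: in state B at pos -2, read 0 -> (B,0)->write 0,move L,goto C. Now: state=C, head=-3, tape[-4..3]=00011110 (head:  ^)
Step 5: in state C at pos -3, read 0 -> (C,0)->write 1,move R,goto B. Now: state=B, head=-2, tape[-4..3]=01011110 (head:   ^)
Step 6: in state B at pos -2, read 0 -> (B,0)->write 0,move L,goto C. Now: state=C, head=-3, tape[-4..3]=01011110 (head:  ^)
Step 7: in state C at pos -3, read 1 -> (C,1)->write 0,move R,goto D. Now: state=D, head=-2, tape[-4..3]=00011110 (head:   ^)
Step 8: in state D at pos -2, read 0 -> (D,0)->write 1,move R,goto H. Now: state=H, head=-1, tape[-4..3]=00111110 (head:    ^)
State H reached at step 8; 8 <= 8 -> yes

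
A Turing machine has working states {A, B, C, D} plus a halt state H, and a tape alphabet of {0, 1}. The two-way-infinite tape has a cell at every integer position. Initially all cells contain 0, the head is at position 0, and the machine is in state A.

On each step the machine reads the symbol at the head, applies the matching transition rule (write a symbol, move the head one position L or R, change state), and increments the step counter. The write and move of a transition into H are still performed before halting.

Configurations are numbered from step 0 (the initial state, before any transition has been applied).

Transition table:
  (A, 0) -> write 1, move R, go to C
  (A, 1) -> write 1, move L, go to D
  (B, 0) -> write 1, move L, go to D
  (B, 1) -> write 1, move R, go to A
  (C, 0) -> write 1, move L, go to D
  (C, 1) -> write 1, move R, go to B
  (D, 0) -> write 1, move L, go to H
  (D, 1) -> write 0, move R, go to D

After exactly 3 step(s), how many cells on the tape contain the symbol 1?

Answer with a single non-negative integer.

Answer: 1

Derivation:
Step 1: in state A at pos 0, read 0 -> (A,0)->write 1,move R,goto C. Now: state=C, head=1, tape[-1..2]=0100 (head:   ^)
Step 2: in state C at pos 1, read 0 -> (C,0)->write 1,move L,goto D. Now: state=D, head=0, tape[-1..2]=0110 (head:  ^)
Step 3: in state D at pos 0, read 1 -> (D,1)->write 0,move R,goto D. Now: state=D, head=1, tape[-1..2]=0010 (head:   ^)
Cells containing 1 after step 3: {1} -> 1 cell(s)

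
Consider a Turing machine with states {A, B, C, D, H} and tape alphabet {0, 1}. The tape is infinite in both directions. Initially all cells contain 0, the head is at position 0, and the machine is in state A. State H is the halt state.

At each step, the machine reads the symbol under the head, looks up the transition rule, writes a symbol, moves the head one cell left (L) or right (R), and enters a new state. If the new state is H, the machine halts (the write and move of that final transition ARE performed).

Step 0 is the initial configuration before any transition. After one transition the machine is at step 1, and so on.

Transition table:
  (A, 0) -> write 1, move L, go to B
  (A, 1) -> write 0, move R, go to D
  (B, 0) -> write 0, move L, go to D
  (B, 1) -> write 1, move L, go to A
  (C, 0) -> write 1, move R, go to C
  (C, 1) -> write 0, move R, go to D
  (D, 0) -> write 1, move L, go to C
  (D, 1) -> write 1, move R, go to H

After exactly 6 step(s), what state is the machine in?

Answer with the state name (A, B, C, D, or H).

Answer: C

Derivation:
Step 1: in state A at pos 0, read 0 -> (A,0)->write 1,move L,goto B. Now: state=B, head=-1, tape[-2..1]=0010 (head:  ^)
Step 2: in state B at pos -1, read 0 -> (B,0)->write 0,move L,goto D. Now: state=D, head=-2, tape[-3..1]=00010 (head:  ^)
Step 3: in state D at pos -2, read 0 -> (D,0)->write 1,move L,goto C. Now: state=C, head=-3, tape[-4..1]=001010 (head:  ^)
Step 4: in state C at pos -3, read 0 -> (C,0)->write 1,move R,goto C. Now: state=C, head=-2, tape[-4..1]=011010 (head:   ^)
Step 5: in state C at pos -2, read 1 -> (C,1)->write 0,move R,goto D. Now: state=D, head=-1, tape[-4..1]=010010 (head:    ^)
Step 6: in state D at pos -1, read 0 -> (D,0)->write 1,move L,goto C. Now: state=C, head=-2, tape[-4..1]=010110 (head:   ^)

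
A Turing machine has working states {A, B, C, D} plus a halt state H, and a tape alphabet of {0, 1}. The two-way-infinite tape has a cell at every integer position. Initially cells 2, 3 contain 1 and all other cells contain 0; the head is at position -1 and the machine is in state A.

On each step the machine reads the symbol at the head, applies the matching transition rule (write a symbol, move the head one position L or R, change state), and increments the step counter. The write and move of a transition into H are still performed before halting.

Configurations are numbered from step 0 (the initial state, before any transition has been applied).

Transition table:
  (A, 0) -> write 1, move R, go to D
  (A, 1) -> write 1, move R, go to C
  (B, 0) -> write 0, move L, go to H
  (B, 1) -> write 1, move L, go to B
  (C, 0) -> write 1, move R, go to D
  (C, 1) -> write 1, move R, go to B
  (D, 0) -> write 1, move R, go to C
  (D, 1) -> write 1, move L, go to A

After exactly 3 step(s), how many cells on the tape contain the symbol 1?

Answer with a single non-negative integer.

Step 1: in state A at pos -1, read 0 -> (A,0)->write 1,move R,goto D. Now: state=D, head=0, tape[-2..4]=0100110 (head:   ^)
Step 2: in state D at pos 0, read 0 -> (D,0)->write 1,move R,goto C. Now: state=C, head=1, tape[-2..4]=0110110 (head:    ^)
Step 3: in state C at pos 1, read 0 -> (C,0)->write 1,move R,goto D. Now: state=D, head=2, tape[-2..4]=0111110 (head:     ^)
Cells containing 1 after step 3: {-1, 0, 1, 2, 3} -> 5 cell(s)

Answer: 5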